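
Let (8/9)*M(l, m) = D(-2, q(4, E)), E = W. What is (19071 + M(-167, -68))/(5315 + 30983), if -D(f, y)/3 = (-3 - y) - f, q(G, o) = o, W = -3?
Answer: 76257/145192 ≈ 0.52522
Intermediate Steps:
E = -3
D(f, y) = 9 + 3*f + 3*y (D(f, y) = -3*((-3 - y) - f) = -3*(-3 - f - y) = 9 + 3*f + 3*y)
M(l, m) = -27/4 (M(l, m) = 9*(9 + 3*(-2) + 3*(-3))/8 = 9*(9 - 6 - 9)/8 = (9/8)*(-6) = -27/4)
(19071 + M(-167, -68))/(5315 + 30983) = (19071 - 27/4)/(5315 + 30983) = (76257/4)/36298 = (76257/4)*(1/36298) = 76257/145192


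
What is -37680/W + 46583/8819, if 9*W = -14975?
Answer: 737655941/26412905 ≈ 27.928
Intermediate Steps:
W = -14975/9 (W = (⅑)*(-14975) = -14975/9 ≈ -1663.9)
-37680/W + 46583/8819 = -37680/(-14975/9) + 46583/8819 = -37680*(-9/14975) + 46583*(1/8819) = 67824/2995 + 46583/8819 = 737655941/26412905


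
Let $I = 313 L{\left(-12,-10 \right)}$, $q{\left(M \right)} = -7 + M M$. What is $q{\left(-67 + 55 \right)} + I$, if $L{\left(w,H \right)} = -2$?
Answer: $-489$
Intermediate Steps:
$q{\left(M \right)} = -7 + M^{2}$
$I = -626$ ($I = 313 \left(-2\right) = -626$)
$q{\left(-67 + 55 \right)} + I = \left(-7 + \left(-67 + 55\right)^{2}\right) - 626 = \left(-7 + \left(-12\right)^{2}\right) - 626 = \left(-7 + 144\right) - 626 = 137 - 626 = -489$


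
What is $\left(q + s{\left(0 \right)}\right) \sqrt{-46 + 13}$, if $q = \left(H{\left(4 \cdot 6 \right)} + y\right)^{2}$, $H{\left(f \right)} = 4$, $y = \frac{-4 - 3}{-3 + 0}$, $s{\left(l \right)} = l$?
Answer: $\frac{361 i \sqrt{33}}{9} \approx 230.42 i$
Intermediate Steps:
$y = \frac{7}{3}$ ($y = - \frac{7}{-3} = \left(-7\right) \left(- \frac{1}{3}\right) = \frac{7}{3} \approx 2.3333$)
$q = \frac{361}{9}$ ($q = \left(4 + \frac{7}{3}\right)^{2} = \left(\frac{19}{3}\right)^{2} = \frac{361}{9} \approx 40.111$)
$\left(q + s{\left(0 \right)}\right) \sqrt{-46 + 13} = \left(\frac{361}{9} + 0\right) \sqrt{-46 + 13} = \frac{361 \sqrt{-33}}{9} = \frac{361 i \sqrt{33}}{9}$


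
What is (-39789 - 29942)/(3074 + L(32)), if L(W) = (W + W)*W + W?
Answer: -69731/5154 ≈ -13.529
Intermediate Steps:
L(W) = W + 2*W² (L(W) = (2*W)*W + W = 2*W² + W = W + 2*W²)
(-39789 - 29942)/(3074 + L(32)) = (-39789 - 29942)/(3074 + 32*(1 + 2*32)) = -69731/(3074 + 32*(1 + 64)) = -69731/(3074 + 32*65) = -69731/(3074 + 2080) = -69731/5154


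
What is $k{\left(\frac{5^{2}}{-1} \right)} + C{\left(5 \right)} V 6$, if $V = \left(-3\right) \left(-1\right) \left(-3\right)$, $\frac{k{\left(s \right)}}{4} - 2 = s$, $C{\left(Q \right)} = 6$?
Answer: $-416$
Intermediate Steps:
$k{\left(s \right)} = 8 + 4 s$
$V = -9$ ($V = 3 \left(-3\right) = -9$)
$k{\left(\frac{5^{2}}{-1} \right)} + C{\left(5 \right)} V 6 = \left(8 + 4 \frac{5^{2}}{-1}\right) + 6 \left(\left(-9\right) 6\right) = \left(8 + 4 \cdot 25 \left(-1\right)\right) + 6 \left(-54\right) = \left(8 + 4 \left(-25\right)\right) - 324 = \left(8 - 100\right) - 324 = -92 - 324 = -416$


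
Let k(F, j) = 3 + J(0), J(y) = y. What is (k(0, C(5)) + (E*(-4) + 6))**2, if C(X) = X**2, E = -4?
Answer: 625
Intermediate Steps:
k(F, j) = 3 (k(F, j) = 3 + 0 = 3)
(k(0, C(5)) + (E*(-4) + 6))**2 = (3 + (-4*(-4) + 6))**2 = (3 + (16 + 6))**2 = (3 + 22)**2 = 25**2 = 625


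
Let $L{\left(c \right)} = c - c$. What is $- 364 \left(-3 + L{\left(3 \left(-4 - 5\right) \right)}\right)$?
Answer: $1092$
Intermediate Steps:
$L{\left(c \right)} = 0$
$- 364 \left(-3 + L{\left(3 \left(-4 - 5\right) \right)}\right) = - 364 \left(-3 + 0\right) = \left(-364\right) \left(-3\right) = 1092$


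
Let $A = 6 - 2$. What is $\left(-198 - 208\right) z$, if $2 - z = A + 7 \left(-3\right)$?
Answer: $-7714$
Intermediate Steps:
$A = 4$
$z = 19$ ($z = 2 - \left(4 + 7 \left(-3\right)\right) = 2 - \left(4 - 21\right) = 2 - -17 = 2 + 17 = 19$)
$\left(-198 - 208\right) z = \left(-198 - 208\right) 19 = \left(-406\right) 19 = -7714$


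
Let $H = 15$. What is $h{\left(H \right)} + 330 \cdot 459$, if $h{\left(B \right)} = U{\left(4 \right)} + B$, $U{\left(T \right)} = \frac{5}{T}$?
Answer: $\frac{605945}{4} \approx 1.5149 \cdot 10^{5}$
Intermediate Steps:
$h{\left(B \right)} = \frac{5}{4} + B$
$h{\left(H \right)} + 330 \cdot 459 = \left(\frac{5}{4} + 15\right) + 330 \cdot 459 = \frac{65}{4} + 151470 = \frac{605945}{4}$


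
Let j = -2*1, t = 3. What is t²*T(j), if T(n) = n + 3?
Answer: 9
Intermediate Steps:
j = -2
T(n) = 3 + n
t²*T(j) = 3²*(3 - 2) = 9*1 = 9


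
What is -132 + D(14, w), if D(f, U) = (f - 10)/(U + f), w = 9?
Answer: -3032/23 ≈ -131.83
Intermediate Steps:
D(f, U) = (-10 + f)/(U + f)
-132 + D(14, w) = -132 + (-10 + 14)/(9 + 14) = -132 + 4/23 = -3032/23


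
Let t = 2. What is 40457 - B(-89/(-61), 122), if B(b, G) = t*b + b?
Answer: 2467610/61 ≈ 40453.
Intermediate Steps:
B(b, G) = 3*b (B(b, G) = 2*b + b = 3*b)
40457 - B(-89/(-61), 122) = 40457 - 3*(-89/(-61)) = 40457 - 3*(-89*(-1/61)) = 40457 - 3*89/61 = 40457 - 1*267/61 = 40457 - 267/61 = 2467610/61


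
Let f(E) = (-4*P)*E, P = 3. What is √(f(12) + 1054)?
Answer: √910 ≈ 30.166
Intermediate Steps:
f(E) = -12*E (f(E) = (-4*3)*E = -12*E)
√(f(12) + 1054) = √(-12*12 + 1054) = √(-144 + 1054) = √910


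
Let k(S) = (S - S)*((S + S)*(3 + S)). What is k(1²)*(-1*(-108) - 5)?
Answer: 0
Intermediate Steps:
k(S) = 0 (k(S) = 0*((2*S)*(3 + S)) = 0*(2*S*(3 + S)) = 0)
k(1²)*(-1*(-108) - 5) = 0*(-1*(-108) - 5) = 0*(108 - 5) = 0*103 = 0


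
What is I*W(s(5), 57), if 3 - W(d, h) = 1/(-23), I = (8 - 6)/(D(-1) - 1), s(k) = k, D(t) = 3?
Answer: 70/23 ≈ 3.0435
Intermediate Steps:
I = 1 (I = (8 - 6)/(3 - 1) = 2/2 = 2*(½) = 1)
W(d, h) = 70/23 (W(d, h) = 3 - 1/(-23) = 3 - 1*(-1/23) = 3 + 1/23 = 70/23)
I*W(s(5), 57) = 1*(70/23) = 70/23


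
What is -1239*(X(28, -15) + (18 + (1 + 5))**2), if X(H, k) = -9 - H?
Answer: -667821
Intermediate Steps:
-1239*(X(28, -15) + (18 + (1 + 5))**2) = -1239*((-9 - 1*28) + (18 + (1 + 5))**2) = -1239*((-9 - 28) + (18 + 6)**2) = -1239*(-37 + 24**2) = -1239*(-37 + 576) = -1239*539 = -667821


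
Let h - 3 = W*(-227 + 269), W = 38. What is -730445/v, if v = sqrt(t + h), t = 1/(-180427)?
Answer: -730445*sqrt(13013422410911)/144251386 ≈ -18267.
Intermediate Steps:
t = -1/180427 ≈ -5.5424e-6
h = 1599 (h = 3 + 38*(-227 + 269) = 3 + 38*42 = 3 + 1596 = 1599)
v = 2*sqrt(13013422410911)/180427 (v = sqrt(-1/180427 + 1599) = sqrt(288502772/180427) = 2*sqrt(13013422410911)/180427 ≈ 39.987)
-730445/v = -730445*sqrt(13013422410911)/144251386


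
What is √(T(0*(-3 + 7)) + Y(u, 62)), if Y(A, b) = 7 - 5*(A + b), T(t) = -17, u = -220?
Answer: 2*√195 ≈ 27.928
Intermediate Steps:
Y(A, b) = 7 - 5*A - 5*b (Y(A, b) = 7 + (-5*A - 5*b) = 7 - 5*A - 5*b)
√(T(0*(-3 + 7)) + Y(u, 62)) = √(-17 + (7 - 5*(-220) - 5*62)) = √(-17 + (7 + 1100 - 310)) = √(-17 + 797) = √780 = 2*√195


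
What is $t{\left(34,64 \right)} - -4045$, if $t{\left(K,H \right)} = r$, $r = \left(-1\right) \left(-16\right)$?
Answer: $4061$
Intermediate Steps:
$r = 16$
$t{\left(K,H \right)} = 16$
$t{\left(34,64 \right)} - -4045 = 16 - -4045 = 16 + 4045 = 4061$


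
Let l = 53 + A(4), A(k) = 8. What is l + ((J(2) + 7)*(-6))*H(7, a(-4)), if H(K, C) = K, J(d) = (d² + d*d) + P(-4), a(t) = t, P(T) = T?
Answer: -401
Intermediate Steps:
J(d) = -4 + 2*d² (J(d) = (d² + d*d) - 4 = (d² + d²) - 4 = 2*d² - 4 = -4 + 2*d²)
l = 61 (l = 53 + 8 = 61)
l + ((J(2) + 7)*(-6))*H(7, a(-4)) = 61 + (((-4 + 2*2²) + 7)*(-6))*7 = 61 + (((-4 + 2*4) + 7)*(-6))*7 = 61 + (((-4 + 8) + 7)*(-6))*7 = 61 + ((4 + 7)*(-6))*7 = 61 + (11*(-6))*7 = 61 - 66*7 = 61 - 462 = -401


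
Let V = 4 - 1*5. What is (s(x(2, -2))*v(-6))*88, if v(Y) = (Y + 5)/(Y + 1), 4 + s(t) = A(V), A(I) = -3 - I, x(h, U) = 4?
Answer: -528/5 ≈ -105.60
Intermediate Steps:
V = -1 (V = 4 - 5 = -1)
s(t) = -6 (s(t) = -4 + (-3 - 1*(-1)) = -4 + (-3 + 1) = -4 - 2 = -6)
v(Y) = (5 + Y)/(1 + Y)
(s(x(2, -2))*v(-6))*88 = -6*(5 - 6)/(1 - 6)*88 = -6*(-1)/(-5)*88 = -(-6)*(-1)/5*88 = -6*1/5*88 = -6/5*88 = -528/5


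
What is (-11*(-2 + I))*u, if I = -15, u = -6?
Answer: -1122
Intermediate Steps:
(-11*(-2 + I))*u = -11*(-2 - 15)*(-6) = -11*(-17)*(-6) = 187*(-6) = -1122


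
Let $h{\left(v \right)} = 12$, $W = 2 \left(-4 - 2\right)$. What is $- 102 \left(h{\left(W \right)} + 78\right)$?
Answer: $-9180$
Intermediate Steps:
$W = -12$ ($W = 2 \left(-6\right) = -12$)
$- 102 \left(h{\left(W \right)} + 78\right) = - 102 \left(12 + 78\right) = \left(-102\right) 90 = -9180$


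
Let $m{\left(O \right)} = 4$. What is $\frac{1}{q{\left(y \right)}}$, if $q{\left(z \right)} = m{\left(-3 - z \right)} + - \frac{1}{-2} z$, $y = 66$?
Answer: $\frac{1}{37} \approx 0.027027$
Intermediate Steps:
$q{\left(z \right)} = 4 + \frac{z}{2}$ ($q{\left(z \right)} = 4 + - \frac{1}{-2} z = 4 + \left(-1\right) \left(- \frac{1}{2}\right) z = 4 + \frac{z}{2}$)
$\frac{1}{q{\left(y \right)}} = \frac{1}{4 + \frac{1}{2} \cdot 66} = \frac{1}{4 + 33} = \frac{1}{37}$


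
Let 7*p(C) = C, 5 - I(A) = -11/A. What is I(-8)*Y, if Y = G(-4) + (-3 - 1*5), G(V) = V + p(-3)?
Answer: -2523/56 ≈ -45.054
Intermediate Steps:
I(A) = 5 + 11/A (I(A) = 5 - (-11)/A = 5 + 11/A)
p(C) = C/7
G(V) = -3/7 + V (G(V) = V + (1/7)*(-3) = V - 3/7 = -3/7 + V)
Y = -87/7 (Y = (-3/7 - 4) + (-3 - 1*5) = -31/7 + (-3 - 5) = -31/7 - 8 = -87/7 ≈ -12.429)
I(-8)*Y = (5 + 11/(-8))*(-87/7) = (5 + 11*(-1/8))*(-87/7) = (5 - 11/8)*(-87/7) = (29/8)*(-87/7) = -2523/56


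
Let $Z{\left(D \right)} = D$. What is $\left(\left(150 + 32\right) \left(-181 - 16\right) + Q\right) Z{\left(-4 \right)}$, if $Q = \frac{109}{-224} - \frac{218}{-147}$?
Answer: $\frac{168652529}{1176} \approx 1.4341 \cdot 10^{5}$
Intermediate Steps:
$Q = \frac{4687}{4704}$ ($Q = 109 \left(- \frac{1}{224}\right) - - \frac{218}{147} = - \frac{109}{224} + \frac{218}{147} = \frac{4687}{4704} \approx 0.99639$)
$\left(\left(150 + 32\right) \left(-181 - 16\right) + Q\right) Z{\left(-4 \right)} = \left(\left(150 + 32\right) \left(-181 - 16\right) + \frac{4687}{4704}\right) \left(-4\right) = \left(182 \left(-197\right) + \frac{4687}{4704}\right) \left(-4\right) = \left(-35854 + \frac{4687}{4704}\right) \left(-4\right) = \left(- \frac{168652529}{4704}\right) \left(-4\right) = \frac{168652529}{1176}$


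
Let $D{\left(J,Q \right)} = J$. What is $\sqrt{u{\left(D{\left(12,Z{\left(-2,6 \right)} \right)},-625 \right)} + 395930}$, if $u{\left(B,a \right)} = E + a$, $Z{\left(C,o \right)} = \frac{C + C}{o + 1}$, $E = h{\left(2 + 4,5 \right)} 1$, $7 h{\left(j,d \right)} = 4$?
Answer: $\frac{\sqrt{19369973}}{7} \approx 628.73$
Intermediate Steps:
$h{\left(j,d \right)} = \frac{4}{7}$ ($h{\left(j,d \right)} = \frac{1}{7} \cdot 4 = \frac{4}{7}$)
$E = \frac{4}{7}$ ($E = \frac{4}{7} \cdot 1 = \frac{4}{7} \approx 0.57143$)
$Z{\left(C,o \right)} = \frac{2 C}{1 + o}$
$u{\left(B,a \right)} = \frac{4}{7} + a$
$\sqrt{u{\left(D{\left(12,Z{\left(-2,6 \right)} \right)},-625 \right)} + 395930} = \sqrt{\left(\frac{4}{7} - 625\right) + 395930} = \sqrt{- \frac{4371}{7} + 395930} = \sqrt{\frac{2767139}{7}} = \frac{\sqrt{19369973}}{7}$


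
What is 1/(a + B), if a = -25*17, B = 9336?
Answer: 1/8911 ≈ 0.00011222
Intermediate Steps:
a = -425
1/(a + B) = 1/(-425 + 9336) = 1/8911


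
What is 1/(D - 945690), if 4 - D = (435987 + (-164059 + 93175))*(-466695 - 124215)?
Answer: 1/215742068044 ≈ 4.6352e-12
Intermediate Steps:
D = 215743013734 (D = 4 - (435987 + (-164059 + 93175))*(-466695 - 124215) = 4 - (435987 - 70884)*(-590910) = 4 - 365103*(-590910) = 4 - 1*(-215743013730) = 4 + 215743013730 = 215743013734)
1/(D - 945690) = 1/(215743013734 - 945690) = 1/215742068044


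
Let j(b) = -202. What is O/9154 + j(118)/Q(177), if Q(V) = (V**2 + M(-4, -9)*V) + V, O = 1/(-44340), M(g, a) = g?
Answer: -13664913253/2083424951880 ≈ -0.0065589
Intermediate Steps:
O = -1/44340 ≈ -2.2553e-5
Q(V) = V**2 - 3*V (Q(V) = (V**2 - 4*V) + V = V**2 - 3*V)
O/9154 + j(118)/Q(177) = -1/44340/9154 - 202*1/(177*(-3 + 177)) = -1/44340*1/9154 - 202/(177*174) = -1/405888360 - 202/30798 = -1/405888360 - 202*1/30798 = -1/405888360 - 101/15399 = -13664913253/2083424951880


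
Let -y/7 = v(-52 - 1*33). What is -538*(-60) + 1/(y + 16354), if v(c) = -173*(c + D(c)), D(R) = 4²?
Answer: 2169377399/67205 ≈ 32280.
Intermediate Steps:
D(R) = 16
v(c) = -2768 - 173*c (v(c) = -173*(c + 16) = -173*(16 + c) = -2768 - 173*c)
y = -83559 (y = -7*(-2768 - 173*(-52 - 1*33)) = -7*(-2768 - 173*(-52 - 33)) = -7*(-2768 - 173*(-85)) = -7*(-2768 + 14705) = -7*11937 = -83559)
-538*(-60) + 1/(y + 16354) = -538*(-60) + 1/(-83559 + 16354) = 32280 + 1/(-67205) = 32280 - 1/67205 = 2169377399/67205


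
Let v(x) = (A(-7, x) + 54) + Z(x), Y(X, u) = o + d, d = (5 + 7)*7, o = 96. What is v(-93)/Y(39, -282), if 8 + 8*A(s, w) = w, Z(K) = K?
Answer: -413/1440 ≈ -0.28681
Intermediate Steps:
d = 84 (d = 12*7 = 84)
A(s, w) = -1 + w/8
Y(X, u) = 180 (Y(X, u) = 96 + 84 = 180)
v(x) = 53 + 9*x/8 (v(x) = ((-1 + x/8) + 54) + x = (53 + x/8) + x = 53 + 9*x/8)
v(-93)/Y(39, -282) = (53 + (9/8)*(-93))/180 = (53 - 837/8)*(1/180) = -413/8*1/180 = -413/1440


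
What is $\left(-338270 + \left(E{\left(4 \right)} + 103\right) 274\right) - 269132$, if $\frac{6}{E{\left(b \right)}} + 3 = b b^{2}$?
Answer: $- \frac{35328336}{61} \approx -5.7915 \cdot 10^{5}$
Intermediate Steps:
$E{\left(b \right)} = \frac{6}{-3 + b^{3}}$ ($E{\left(b \right)} = \frac{6}{-3 + b b^{2}} = \frac{6}{-3 + b^{3}}$)
$\left(-338270 + \left(E{\left(4 \right)} + 103\right) 274\right) - 269132 = \left(-338270 + \left(\frac{6}{-3 + 4^{3}} + 103\right) 274\right) - 269132 = \left(-338270 + \left(\frac{6}{-3 + 64} + 103\right) 274\right) - 269132 = \left(-338270 + \left(\frac{6}{61} + 103\right) 274\right) - 269132 = \left(-338270 + \frac{6289}{61} \cdot 274\right) - 269132 = \left(-338270 + \frac{1723186}{61}\right) - 269132 = - \frac{18911284}{61} - 269132 = - \frac{35328336}{61}$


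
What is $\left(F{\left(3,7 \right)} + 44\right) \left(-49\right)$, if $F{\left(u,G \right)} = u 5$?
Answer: $-2891$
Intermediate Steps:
$F{\left(u,G \right)} = 5 u$
$\left(F{\left(3,7 \right)} + 44\right) \left(-49\right) = \left(5 \cdot 3 + 44\right) \left(-49\right) = \left(15 + 44\right) \left(-49\right) = 59 \left(-49\right) = -2891$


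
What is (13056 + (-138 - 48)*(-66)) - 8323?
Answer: 17009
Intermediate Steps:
(13056 + (-138 - 48)*(-66)) - 8323 = (13056 - 186*(-66)) - 8323 = (13056 + 12276) - 8323 = 25332 - 8323 = 17009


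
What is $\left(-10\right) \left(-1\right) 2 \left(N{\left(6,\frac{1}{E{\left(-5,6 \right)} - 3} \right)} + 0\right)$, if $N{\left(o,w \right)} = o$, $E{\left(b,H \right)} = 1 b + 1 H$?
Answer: $120$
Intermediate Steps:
$E{\left(b,H \right)} = H + b$ ($E{\left(b,H \right)} = b + H = H + b$)
$\left(-10\right) \left(-1\right) 2 \left(N{\left(6,\frac{1}{E{\left(-5,6 \right)} - 3} \right)} + 0\right) = \left(-10\right) \left(-1\right) 2 \left(6 + 0\right) = 10 \cdot 2 \cdot 6 = 10 \cdot 12 = 120$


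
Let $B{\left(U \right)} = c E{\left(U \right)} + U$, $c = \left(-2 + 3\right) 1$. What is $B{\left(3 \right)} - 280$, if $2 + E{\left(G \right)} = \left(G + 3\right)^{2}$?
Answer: $-243$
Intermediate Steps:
$E{\left(G \right)} = -2 + \left(3 + G\right)^{2}$ ($E{\left(G \right)} = -2 + \left(G + 3\right)^{2} = -2 + \left(3 + G\right)^{2}$)
$c = 1$ ($c = 1 \cdot 1 = 1$)
$B{\left(U \right)} = -2 + U + \left(3 + U\right)^{2}$ ($B{\left(U \right)} = 1 \left(-2 + \left(3 + U\right)^{2}\right) + U = \left(-2 + \left(3 + U\right)^{2}\right) + U = -2 + U + \left(3 + U\right)^{2}$)
$B{\left(3 \right)} - 280 = \left(-2 + 3 + \left(3 + 3\right)^{2}\right) - 280 = \left(-2 + 3 + 6^{2}\right) - 280 = \left(-2 + 3 + 36\right) - 280 = 37 - 280 = -243$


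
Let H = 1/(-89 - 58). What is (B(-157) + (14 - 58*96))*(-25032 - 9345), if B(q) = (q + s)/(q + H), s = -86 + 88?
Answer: 881175568539/4616 ≈ 1.9090e+8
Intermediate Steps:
s = 2
H = -1/147 (H = 1/(-147) = -1/147 ≈ -0.0068027)
B(q) = (2 + q)/(-1/147 + q) (B(q) = (q + 2)/(q - 1/147) = (2 + q)/(-1/147 + q))
(B(-157) + (14 - 58*96))*(-25032 - 9345) = (147*(2 - 157)/(-1 + 147*(-157)) + (14 - 58*96))*(-25032 - 9345) = (147*(-155)/(-1 - 23079) + (14 - 5568))*(-34377) = (147*(-155)/(-23080) - 5554)*(-34377) = (147*(-1/23080)*(-155) - 5554)*(-34377) = (4557/4616 - 5554)*(-34377) = -25632707/4616*(-34377) = 881175568539/4616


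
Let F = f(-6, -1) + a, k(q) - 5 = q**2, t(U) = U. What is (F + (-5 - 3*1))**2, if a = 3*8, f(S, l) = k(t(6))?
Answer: 3249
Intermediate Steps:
k(q) = 5 + q**2
f(S, l) = 41 (f(S, l) = 5 + 6**2 = 5 + 36 = 41)
a = 24
F = 65 (F = 41 + 24 = 65)
(F + (-5 - 3*1))**2 = (65 + (-5 - 3*1))**2 = (65 + (-5 - 3))**2 = (65 - 8)**2 = 57**2 = 3249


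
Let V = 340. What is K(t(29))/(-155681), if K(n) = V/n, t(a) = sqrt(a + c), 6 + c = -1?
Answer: -170*sqrt(22)/1712491 ≈ -0.00046562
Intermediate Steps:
c = -7 (c = -6 - 1 = -7)
t(a) = sqrt(-7 + a) (t(a) = sqrt(a - 7) = sqrt(-7 + a))
K(n) = 340/n
K(t(29))/(-155681) = (340/(sqrt(-7 + 29)))/(-155681) = (340/(sqrt(22)))*(-1/155681) = (340*(sqrt(22)/22))*(-1/155681) = (170*sqrt(22)/11)*(-1/155681) = -170*sqrt(22)/1712491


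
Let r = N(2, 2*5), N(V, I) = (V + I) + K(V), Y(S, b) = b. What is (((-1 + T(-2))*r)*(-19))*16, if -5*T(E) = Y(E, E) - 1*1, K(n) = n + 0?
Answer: 8512/5 ≈ 1702.4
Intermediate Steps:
K(n) = n
N(V, I) = I + 2*V (N(V, I) = (V + I) + V = (I + V) + V = I + 2*V)
r = 14 (r = 2*5 + 2*2 = 10 + 4 = 14)
T(E) = 1/5 - E/5 (T(E) = -(E - 1*1)/5 = -(E - 1)/5 = -(-1 + E)/5 = 1/5 - E/5)
(((-1 + T(-2))*r)*(-19))*16 = (((-1 + (1/5 - 1/5*(-2)))*14)*(-19))*16 = (((-1 + (1/5 + 2/5))*14)*(-19))*16 = (((-1 + 3/5)*14)*(-19))*16 = (-2/5*14*(-19))*16 = -28/5*(-19)*16 = (532/5)*16 = 8512/5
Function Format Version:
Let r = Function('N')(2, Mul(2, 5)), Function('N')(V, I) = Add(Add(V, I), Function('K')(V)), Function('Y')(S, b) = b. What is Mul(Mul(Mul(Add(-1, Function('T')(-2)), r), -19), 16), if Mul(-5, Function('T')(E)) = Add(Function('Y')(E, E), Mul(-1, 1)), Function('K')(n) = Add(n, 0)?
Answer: Rational(8512, 5) ≈ 1702.4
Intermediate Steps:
Function('K')(n) = n
Function('N')(V, I) = Add(I, Mul(2, V)) (Function('N')(V, I) = Add(Add(V, I), V) = Add(Add(I, V), V) = Add(I, Mul(2, V)))
r = 14 (r = Add(Mul(2, 5), Mul(2, 2)) = Add(10, 4) = 14)
Function('T')(E) = Add(Rational(1, 5), Mul(Rational(-1, 5), E)) (Function('T')(E) = Mul(Rational(-1, 5), Add(E, Mul(-1, 1))) = Mul(Rational(-1, 5), Add(E, -1)) = Mul(Rational(-1, 5), Add(-1, E)) = Add(Rational(1, 5), Mul(Rational(-1, 5), E)))
Mul(Mul(Mul(Add(-1, Function('T')(-2)), r), -19), 16) = Mul(Mul(Mul(Add(-1, Add(Rational(1, 5), Mul(Rational(-1, 5), -2))), 14), -19), 16) = Mul(Mul(Mul(Add(-1, Add(Rational(1, 5), Rational(2, 5))), 14), -19), 16) = Mul(Mul(Mul(Add(-1, Rational(3, 5)), 14), -19), 16) = Mul(Mul(Mul(Rational(-2, 5), 14), -19), 16) = Mul(Mul(Rational(-28, 5), -19), 16) = Mul(Rational(532, 5), 16) = Rational(8512, 5)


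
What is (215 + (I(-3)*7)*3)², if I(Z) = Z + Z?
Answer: 7921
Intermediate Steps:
I(Z) = 2*Z
(215 + (I(-3)*7)*3)² = (215 + ((2*(-3))*7)*3)² = (215 - 6*7*3)² = (215 - 42*3)² = (215 - 126)² = 89² = 7921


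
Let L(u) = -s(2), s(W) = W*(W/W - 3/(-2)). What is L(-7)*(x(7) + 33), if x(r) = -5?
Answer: -140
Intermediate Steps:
s(W) = 5*W/2 (s(W) = W*(1 - 3*(-½)) = W*(1 + 3/2) = W*(5/2) = 5*W/2)
L(u) = -5 (L(u) = -5*2/2 = -1*5 = -5)
L(-7)*(x(7) + 33) = -5*(-5 + 33) = -5*28 = -140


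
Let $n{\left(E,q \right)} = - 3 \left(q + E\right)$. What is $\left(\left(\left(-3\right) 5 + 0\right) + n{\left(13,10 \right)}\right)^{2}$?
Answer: $7056$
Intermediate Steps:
$n{\left(E,q \right)} = - 3 E - 3 q$ ($n{\left(E,q \right)} = - 3 \left(E + q\right) = - 3 E - 3 q$)
$\left(\left(\left(-3\right) 5 + 0\right) + n{\left(13,10 \right)}\right)^{2} = \left(\left(\left(-3\right) 5 + 0\right) - 69\right)^{2} = \left(\left(-15 + 0\right) - 69\right)^{2} = \left(-15 - 69\right)^{2} = \left(-84\right)^{2} = 7056$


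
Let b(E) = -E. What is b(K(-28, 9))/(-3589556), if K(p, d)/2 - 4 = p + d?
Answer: -15/1794778 ≈ -8.3576e-6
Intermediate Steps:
K(p, d) = 8 + 2*d + 2*p (K(p, d) = 8 + 2*(p + d) = 8 + 2*(d + p) = 8 + (2*d + 2*p) = 8 + 2*d + 2*p)
b(K(-28, 9))/(-3589556) = -(8 + 2*9 + 2*(-28))/(-3589556) = -(8 + 18 - 56)*(-1/3589556) = -1*(-30)*(-1/3589556) = 30*(-1/3589556) = -15/1794778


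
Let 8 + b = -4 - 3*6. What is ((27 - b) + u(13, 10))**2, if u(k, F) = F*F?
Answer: 24649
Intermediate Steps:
u(k, F) = F**2
b = -30 (b = -8 + (-4 - 3*6) = -8 + (-4 - 18) = -8 - 22 = -30)
((27 - b) + u(13, 10))**2 = ((27 - 1*(-30)) + 10**2)**2 = ((27 + 30) + 100)**2 = (57 + 100)**2 = 157**2 = 24649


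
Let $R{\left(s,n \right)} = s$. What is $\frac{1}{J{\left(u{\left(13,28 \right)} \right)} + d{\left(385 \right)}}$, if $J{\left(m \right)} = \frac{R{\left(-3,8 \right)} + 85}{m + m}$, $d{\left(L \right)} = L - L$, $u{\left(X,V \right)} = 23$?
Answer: $\frac{23}{41} \approx 0.56098$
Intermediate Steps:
$d{\left(L \right)} = 0$
$J{\left(m \right)} = \frac{41}{m}$ ($J{\left(m \right)} = \frac{-3 + 85}{m + m} = \frac{82}{2 m} = 82 \frac{1}{2 m} = \frac{41}{m}$)
$\frac{1}{J{\left(u{\left(13,28 \right)} \right)} + d{\left(385 \right)}} = \frac{1}{\frac{41}{23} + 0} = \frac{1}{\frac{41}{23}} = \frac{23}{41}$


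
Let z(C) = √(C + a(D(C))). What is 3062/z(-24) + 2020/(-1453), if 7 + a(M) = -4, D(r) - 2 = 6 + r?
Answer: -2020/1453 - 3062*I*√35/35 ≈ -1.3902 - 517.57*I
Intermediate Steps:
D(r) = 8 + r (D(r) = 2 + (6 + r) = 8 + r)
a(M) = -11 (a(M) = -7 - 4 = -11)
z(C) = √(-11 + C) (z(C) = √(C - 11) = √(-11 + C))
3062/z(-24) + 2020/(-1453) = 3062/(√(-11 - 24)) + 2020/(-1453) = 3062/(√(-35)) + 2020*(-1/1453) = 3062/((I*√35)) - 2020/1453 = 3062*(-I*√35/35) - 2020/1453 = -3062*I*√35/35 - 2020/1453 = -2020/1453 - 3062*I*√35/35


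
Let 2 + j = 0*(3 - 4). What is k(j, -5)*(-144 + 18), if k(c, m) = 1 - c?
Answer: -378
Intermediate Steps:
j = -2 (j = -2 + 0*(3 - 4) = -2 + 0*(-1) = -2 + 0 = -2)
k(j, -5)*(-144 + 18) = (1 - 1*(-2))*(-144 + 18) = (1 + 2)*(-126) = 3*(-126) = -378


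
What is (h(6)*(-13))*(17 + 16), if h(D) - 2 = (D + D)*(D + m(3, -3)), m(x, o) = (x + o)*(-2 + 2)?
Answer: -31746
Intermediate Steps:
m(x, o) = 0 (m(x, o) = (o + x)*0 = 0)
h(D) = 2 + 2*D² (h(D) = 2 + (D + D)*(D + 0) = 2 + (2*D)*D = 2 + 2*D²)
(h(6)*(-13))*(17 + 16) = ((2 + 2*6²)*(-13))*(17 + 16) = ((2 + 2*36)*(-13))*33 = ((2 + 72)*(-13))*33 = (74*(-13))*33 = -962*33 = -31746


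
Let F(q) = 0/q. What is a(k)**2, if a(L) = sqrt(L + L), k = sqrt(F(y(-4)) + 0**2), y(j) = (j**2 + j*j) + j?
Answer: 0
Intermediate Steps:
y(j) = j + 2*j**2 (y(j) = (j**2 + j**2) + j = 2*j**2 + j = j + 2*j**2)
F(q) = 0
k = 0 (k = sqrt(0 + 0**2) = sqrt(0 + 0) = sqrt(0) = 0)
a(L) = sqrt(2)*sqrt(L) (a(L) = sqrt(2*L) = sqrt(2)*sqrt(L))
a(k)**2 = (sqrt(2)*sqrt(0))**2 = (sqrt(2)*0)**2 = 0**2 = 0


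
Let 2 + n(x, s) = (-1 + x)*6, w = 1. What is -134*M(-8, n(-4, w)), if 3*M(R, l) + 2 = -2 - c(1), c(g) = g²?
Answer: 670/3 ≈ 223.33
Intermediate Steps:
n(x, s) = -8 + 6*x (n(x, s) = -2 + (-1 + x)*6 = -2 + (-6 + 6*x) = -8 + 6*x)
M(R, l) = -5/3 (M(R, l) = -⅔ + (-2 - 1*1²)/3 = -⅔ + (-2 - 1*1)/3 = -⅔ + (-2 - 1)/3 = -⅔ + (⅓)*(-3) = -⅔ - 1 = -5/3)
-134*M(-8, n(-4, w)) = -134*(-5/3) = 670/3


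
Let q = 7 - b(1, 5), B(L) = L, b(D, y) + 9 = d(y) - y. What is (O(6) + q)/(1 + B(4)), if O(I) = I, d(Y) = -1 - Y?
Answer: 33/5 ≈ 6.6000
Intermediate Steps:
b(D, y) = -10 - 2*y (b(D, y) = -9 + ((-1 - y) - y) = -9 + (-1 - 2*y) = -10 - 2*y)
q = 27 (q = 7 - (-10 - 2*5) = 7 - (-10 - 10) = 7 - 1*(-20) = 7 + 20 = 27)
(O(6) + q)/(1 + B(4)) = (6 + 27)/(1 + 4) = 33/5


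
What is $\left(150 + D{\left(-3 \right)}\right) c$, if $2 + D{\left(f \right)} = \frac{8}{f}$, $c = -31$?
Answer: $- \frac{13516}{3} \approx -4505.3$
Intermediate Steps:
$D{\left(f \right)} = -2 + \frac{8}{f}$
$\left(150 + D{\left(-3 \right)}\right) c = \left(150 + \left(-2 + \frac{8}{-3}\right)\right) \left(-31\right) = \left(150 + \left(-2 + 8 \left(- \frac{1}{3}\right)\right)\right) \left(-31\right) = \left(150 - \frac{14}{3}\right) \left(-31\right) = \frac{436}{3} \left(-31\right) = - \frac{13516}{3}$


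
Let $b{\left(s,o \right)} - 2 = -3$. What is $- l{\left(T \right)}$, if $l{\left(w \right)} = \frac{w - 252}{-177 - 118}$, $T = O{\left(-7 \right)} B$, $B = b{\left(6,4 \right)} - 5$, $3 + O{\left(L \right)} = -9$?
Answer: $- \frac{36}{59} \approx -0.61017$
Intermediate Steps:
$b{\left(s,o \right)} = -1$ ($b{\left(s,o \right)} = 2 - 3 = -1$)
$O{\left(L \right)} = -12$ ($O{\left(L \right)} = -3 - 9 = -12$)
$B = -6$ ($B = -1 - 5 = -6$)
$T = 72$ ($T = \left(-12\right) \left(-6\right) = 72$)
$l{\left(w \right)} = \frac{252}{295} - \frac{w}{295}$ ($l{\left(w \right)} = \frac{-252 + w}{-295} = \left(-252 + w\right) \left(- \frac{1}{295}\right) = \frac{252}{295} - \frac{w}{295}$)
$- l{\left(T \right)} = - (\frac{252}{295} - \frac{72}{295}) = \left(-1\right) \frac{36}{59} = - \frac{36}{59}$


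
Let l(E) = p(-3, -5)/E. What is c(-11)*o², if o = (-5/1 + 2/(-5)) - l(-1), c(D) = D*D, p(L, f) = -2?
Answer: 165649/25 ≈ 6626.0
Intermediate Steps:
l(E) = -2/E
c(D) = D²
o = -37/5 (o = (-5/1 + 2/(-5)) - (-2)/(-1) = (-5*1 + 2*(-⅕)) - (-2)*(-1) = (-5 - ⅖) - 1*2 = -27/5 - 2 = -37/5 ≈ -7.4000)
c(-11)*o² = (-11)²*(-37/5)² = 121*(1369/25) = 165649/25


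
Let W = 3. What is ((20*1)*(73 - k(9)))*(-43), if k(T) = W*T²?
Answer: 146200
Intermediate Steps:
k(T) = 3*T²
((20*1)*(73 - k(9)))*(-43) = ((20*1)*(73 - 3*9²))*(-43) = (20*(73 - 3*81))*(-43) = (20*(73 - 1*243))*(-43) = (20*(73 - 243))*(-43) = (20*(-170))*(-43) = -3400*(-43) = 146200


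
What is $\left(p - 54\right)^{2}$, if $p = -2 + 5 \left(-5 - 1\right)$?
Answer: $7396$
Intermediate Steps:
$p = -32$ ($p = -2 + 5 \left(-6\right) = -2 - 30 = -32$)
$\left(p - 54\right)^{2} = \left(-32 - 54\right)^{2} = \left(-86\right)^{2} = 7396$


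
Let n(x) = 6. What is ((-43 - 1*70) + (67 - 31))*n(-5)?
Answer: -462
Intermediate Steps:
((-43 - 1*70) + (67 - 31))*n(-5) = ((-43 - 1*70) + (67 - 31))*6 = ((-43 - 70) + 36)*6 = (-113 + 36)*6 = -77*6 = -462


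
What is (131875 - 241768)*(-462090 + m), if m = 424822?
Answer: 4095492324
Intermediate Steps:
(131875 - 241768)*(-462090 + m) = (131875 - 241768)*(-462090 + 424822) = -109893*(-37268) = 4095492324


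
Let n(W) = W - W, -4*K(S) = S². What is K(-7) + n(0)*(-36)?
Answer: -49/4 ≈ -12.250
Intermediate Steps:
K(S) = -S²/4
n(W) = 0
K(-7) + n(0)*(-36) = -¼*(-7)² + 0*(-36) = -¼*49 + 0 = -49/4 + 0 = -49/4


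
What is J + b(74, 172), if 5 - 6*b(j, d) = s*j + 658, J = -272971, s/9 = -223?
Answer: -1489961/6 ≈ -2.4833e+5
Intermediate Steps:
s = -2007 (s = 9*(-223) = -2007)
b(j, d) = -653/6 + 669*j/2 (b(j, d) = ⅚ - (-2007*j + 658)/6 = ⅚ - (658 - 2007*j)/6 = ⅚ + (-329/3 + 669*j/2) = -653/6 + 669*j/2)
J + b(74, 172) = -272971 + (-653/6 + (669/2)*74) = -272971 + (-653/6 + 24753) = -272971 + 147865/6 = -1489961/6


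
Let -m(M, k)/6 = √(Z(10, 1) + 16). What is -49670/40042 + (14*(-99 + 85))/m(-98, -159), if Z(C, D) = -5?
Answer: -24835/20021 + 98*√11/33 ≈ 8.6089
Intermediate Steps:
m(M, k) = -6*√11 (m(M, k) = -6*√(-5 + 16) = -6*√11)
-49670/40042 + (14*(-99 + 85))/m(-98, -159) = -49670/40042 + (14*(-99 + 85))/((-6*√11)) = -49670*1/40042 + (14*(-14))*(-√11/66) = -24835/20021 - (-98)*√11/33 = -24835/20021 + 98*√11/33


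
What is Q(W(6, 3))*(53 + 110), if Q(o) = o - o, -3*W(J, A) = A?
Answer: 0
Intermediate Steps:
W(J, A) = -A/3
Q(o) = 0
Q(W(6, 3))*(53 + 110) = 0*(53 + 110) = 0*163 = 0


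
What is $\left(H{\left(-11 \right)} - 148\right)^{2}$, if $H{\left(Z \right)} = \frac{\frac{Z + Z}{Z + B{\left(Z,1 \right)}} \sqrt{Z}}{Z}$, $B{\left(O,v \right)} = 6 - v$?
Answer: $\frac{\left(444 + i \sqrt{11}\right)^{2}}{9} \approx 21903.0 + 327.24 i$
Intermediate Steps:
$H{\left(Z \right)} = \frac{2 \sqrt{Z}}{5 + Z}$ ($H{\left(Z \right)} = \frac{\frac{Z + Z}{Z + \left(6 - 1\right)} \sqrt{Z}}{Z} = \frac{\frac{2 Z}{Z + \left(6 - 1\right)} \sqrt{Z}}{Z} = \frac{\frac{2 Z}{Z + 5} \sqrt{Z}}{Z} = \frac{\frac{2 Z}{5 + Z} \sqrt{Z}}{Z} = \frac{2 Z^{\frac{3}{2}} \frac{1}{5 + Z}}{Z} = \frac{2 \sqrt{Z}}{5 + Z}$)
$\left(H{\left(-11 \right)} - 148\right)^{2} = \left(\frac{2 \sqrt{-11}}{5 - 11} - 148\right)^{2} = \left(\frac{2 i \sqrt{11}}{-6} - 148\right)^{2} = \left(2 i \sqrt{11} \left(- \frac{1}{6}\right) - 148\right)^{2} = \left(- \frac{i \sqrt{11}}{3} - 148\right)^{2} = \left(-148 - \frac{i \sqrt{11}}{3}\right)^{2}$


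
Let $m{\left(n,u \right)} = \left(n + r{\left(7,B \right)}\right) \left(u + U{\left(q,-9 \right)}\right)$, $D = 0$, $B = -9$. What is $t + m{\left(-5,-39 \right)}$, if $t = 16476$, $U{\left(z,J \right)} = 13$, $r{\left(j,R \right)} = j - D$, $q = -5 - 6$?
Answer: $16424$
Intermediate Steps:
$q = -11$ ($q = -5 - 6 = -11$)
$r{\left(j,R \right)} = j$ ($r{\left(j,R \right)} = j - 0 = j + 0 = j$)
$m{\left(n,u \right)} = \left(7 + n\right) \left(13 + u\right)$ ($m{\left(n,u \right)} = \left(n + 7\right) \left(u + 13\right) = \left(7 + n\right) \left(13 + u\right)$)
$t + m{\left(-5,-39 \right)} = 16476 + \left(91 + 7 \left(-39\right) + 13 \left(-5\right) - -195\right) = 16476 + \left(91 - 273 - 65 + 195\right) = 16476 - 52 = 16424$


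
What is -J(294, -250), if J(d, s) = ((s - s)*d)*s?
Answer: 0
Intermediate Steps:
J(d, s) = 0 (J(d, s) = (0*d)*s = 0*s = 0)
-J(294, -250) = -1*0 = 0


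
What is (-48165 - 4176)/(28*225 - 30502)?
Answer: 52341/24202 ≈ 2.1627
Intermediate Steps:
(-48165 - 4176)/(28*225 - 30502) = -52341/(6300 - 30502) = -52341/(-24202) = -52341*(-1/24202) = 52341/24202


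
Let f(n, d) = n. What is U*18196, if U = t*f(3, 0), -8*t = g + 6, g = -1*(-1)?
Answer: -95529/2 ≈ -47765.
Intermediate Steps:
g = 1
t = -7/8 (t = -(1 + 6)/8 = -⅛*7 = -7/8 ≈ -0.87500)
U = -21/8 (U = -7/8*3 = -21/8 ≈ -2.6250)
U*18196 = -21/8*18196 = -95529/2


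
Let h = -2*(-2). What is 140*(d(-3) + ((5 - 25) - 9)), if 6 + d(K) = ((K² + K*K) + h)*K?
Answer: -14140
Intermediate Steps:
h = 4
d(K) = -6 + K*(4 + 2*K²) (d(K) = -6 + ((K² + K*K) + 4)*K = -6 + ((K² + K²) + 4)*K = -6 + (2*K² + 4)*K = -6 + (4 + 2*K²)*K = -6 + K*(4 + 2*K²))
140*(d(-3) + ((5 - 25) - 9)) = 140*((-6 + 2*(-3)³ + 4*(-3)) + ((5 - 25) - 9)) = 140*((-6 + 2*(-27) - 12) + (-20 - 9)) = 140*((-6 - 54 - 12) - 29) = 140*(-72 - 29) = 140*(-101) = -14140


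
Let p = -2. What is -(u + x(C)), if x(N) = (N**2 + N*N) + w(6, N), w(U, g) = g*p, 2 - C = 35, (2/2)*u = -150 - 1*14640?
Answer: 12546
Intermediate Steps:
u = -14790 (u = -150 - 1*14640 = -150 - 14640 = -14790)
C = -33 (C = 2 - 1*35 = 2 - 35 = -33)
w(U, g) = -2*g (w(U, g) = g*(-2) = -2*g)
x(N) = -2*N + 2*N**2 (x(N) = (N**2 + N*N) - 2*N = (N**2 + N**2) - 2*N = 2*N**2 - 2*N = -2*N + 2*N**2)
-(u + x(C)) = -(-14790 + 2*(-33)*(-1 - 33)) = -(-14790 + 2*(-33)*(-34)) = -(-14790 + 2244) = -1*(-12546) = 12546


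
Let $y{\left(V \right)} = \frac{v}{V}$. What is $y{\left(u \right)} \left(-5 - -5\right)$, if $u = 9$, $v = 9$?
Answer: $0$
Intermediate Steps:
$y{\left(V \right)} = \frac{9}{V}$
$y{\left(u \right)} \left(-5 - -5\right) = \frac{9}{9} \left(-5 - -5\right) = 9 \cdot \frac{1}{9} \left(-5 + 5\right) = 1 \cdot 0 = 0$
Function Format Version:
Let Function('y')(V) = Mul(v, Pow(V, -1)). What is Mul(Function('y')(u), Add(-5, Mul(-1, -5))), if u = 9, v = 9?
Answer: 0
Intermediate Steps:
Function('y')(V) = Mul(9, Pow(V, -1))
Mul(Function('y')(u), Add(-5, Mul(-1, -5))) = Mul(Mul(9, Pow(9, -1)), Add(-5, Mul(-1, -5))) = Mul(Mul(9, Rational(1, 9)), Add(-5, 5)) = Mul(1, 0) = 0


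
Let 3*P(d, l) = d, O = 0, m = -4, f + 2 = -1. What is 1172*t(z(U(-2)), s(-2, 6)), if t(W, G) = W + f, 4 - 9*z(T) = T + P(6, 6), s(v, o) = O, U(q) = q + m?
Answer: -22268/9 ≈ -2474.2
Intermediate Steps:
f = -3 (f = -2 - 1 = -3)
U(q) = -4 + q (U(q) = q - 4 = -4 + q)
P(d, l) = d/3
s(v, o) = 0
z(T) = 2/9 - T/9 (z(T) = 4/9 - (T + (⅓)*6)/9 = 4/9 - (T + 2)/9 = 4/9 - (2 + T)/9 = 4/9 + (-2/9 - T/9) = 2/9 - T/9)
t(W, G) = -3 + W (t(W, G) = W - 3 = -3 + W)
1172*t(z(U(-2)), s(-2, 6)) = 1172*(-3 + (2/9 - (-4 - 2)/9)) = 1172*(-3 + (2/9 - ⅑*(-6))) = 1172*(-3 + (2/9 + ⅔)) = 1172*(-3 + 8/9) = 1172*(-19/9) = -22268/9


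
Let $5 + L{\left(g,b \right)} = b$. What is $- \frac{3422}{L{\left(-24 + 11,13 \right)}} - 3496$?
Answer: $- \frac{15695}{4} \approx -3923.8$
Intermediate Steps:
$L{\left(g,b \right)} = -5 + b$
$- \frac{3422}{L{\left(-24 + 11,13 \right)}} - 3496 = - \frac{3422}{-5 + 13} - 3496 = - \frac{3422}{8} - 3496 = \left(-3422\right) \frac{1}{8} - 3496 = - \frac{1711}{4} - 3496 = - \frac{15695}{4}$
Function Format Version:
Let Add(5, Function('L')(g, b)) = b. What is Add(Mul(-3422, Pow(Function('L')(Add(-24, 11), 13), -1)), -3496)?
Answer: Rational(-15695, 4) ≈ -3923.8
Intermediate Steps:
Function('L')(g, b) = Add(-5, b)
Add(Mul(-3422, Pow(Function('L')(Add(-24, 11), 13), -1)), -3496) = Add(Mul(-3422, Pow(Add(-5, 13), -1)), -3496) = Add(Mul(-3422, Pow(8, -1)), -3496) = Add(Mul(-3422, Rational(1, 8)), -3496) = Add(Rational(-1711, 4), -3496) = Rational(-15695, 4)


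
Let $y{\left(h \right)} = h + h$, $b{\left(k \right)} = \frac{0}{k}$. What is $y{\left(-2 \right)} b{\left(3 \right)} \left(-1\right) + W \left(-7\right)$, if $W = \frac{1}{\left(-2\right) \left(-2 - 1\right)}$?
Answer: $- \frac{7}{6} \approx -1.1667$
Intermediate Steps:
$b{\left(k \right)} = 0$
$W = \frac{1}{6}$ ($W = \frac{1}{\left(-2\right) \left(-3\right)} = \frac{1}{6} \approx 0.16667$)
$y{\left(h \right)} = 2 h$
$y{\left(-2 \right)} b{\left(3 \right)} \left(-1\right) + W \left(-7\right) = 2 \left(-2\right) 0 \left(-1\right) + \frac{1}{6} \left(-7\right) = \left(-4\right) 0 \left(-1\right) - \frac{7}{6} = 0 \left(-1\right) - \frac{7}{6} = 0 - \frac{7}{6} = - \frac{7}{6}$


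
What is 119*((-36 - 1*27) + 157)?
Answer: 11186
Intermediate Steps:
119*((-36 - 1*27) + 157) = 119*((-36 - 27) + 157) = 119*(-63 + 157) = 119*94 = 11186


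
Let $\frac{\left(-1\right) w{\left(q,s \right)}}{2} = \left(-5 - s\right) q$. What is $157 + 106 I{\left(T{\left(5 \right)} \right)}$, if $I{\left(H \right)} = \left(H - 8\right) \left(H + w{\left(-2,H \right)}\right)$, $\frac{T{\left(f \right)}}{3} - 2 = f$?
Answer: $-114217$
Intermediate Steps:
$T{\left(f \right)} = 6 + 3 f$
$w{\left(q,s \right)} = - 2 q \left(-5 - s\right)$ ($w{\left(q,s \right)} = - 2 \left(-5 - s\right) q = - 2 q \left(-5 - s\right)$)
$I{\left(H \right)} = \left(-20 - 3 H\right) \left(-8 + H\right)$ ($I{\left(H \right)} = \left(H - 8\right) \left(H + 2 \left(-2\right) \left(5 + H\right)\right) = \left(-8 + H\right) \left(H - \left(20 + 4 H\right)\right) = \left(-8 + H\right) \left(-20 - 3 H\right) = \left(-20 - 3 H\right) \left(-8 + H\right)$)
$157 + 106 I{\left(T{\left(5 \right)} \right)} = 157 + 106 \left(160 - 3 \left(6 + 3 \cdot 5\right)^{2} + 4 \left(6 + 3 \cdot 5\right)\right) = 157 + 106 \left(160 - 3 \left(6 + 15\right)^{2} + 4 \left(6 + 15\right)\right) = 157 + 106 \left(160 - 3 \cdot 21^{2} + 4 \cdot 21\right) = 157 + 106 \left(160 - 1323 + 84\right) = 157 + 106 \left(-1079\right) = 157 - 114374 = -114217$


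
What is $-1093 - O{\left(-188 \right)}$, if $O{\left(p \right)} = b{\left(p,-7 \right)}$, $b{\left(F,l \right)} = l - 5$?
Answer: $-1081$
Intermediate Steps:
$b{\left(F,l \right)} = -5 + l$
$O{\left(p \right)} = -12$ ($O{\left(p \right)} = -5 - 7 = -12$)
$-1093 - O{\left(-188 \right)} = -1093 - -12 = -1093 + 12 = -1081$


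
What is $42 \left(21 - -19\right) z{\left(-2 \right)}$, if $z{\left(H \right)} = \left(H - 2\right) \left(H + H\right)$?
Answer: $26880$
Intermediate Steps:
$z{\left(H \right)} = 2 H \left(-2 + H\right)$ ($z{\left(H \right)} = \left(-2 + H\right) 2 H = 2 H \left(-2 + H\right)$)
$42 \left(21 - -19\right) z{\left(-2 \right)} = 42 \left(21 - -19\right) 2 \left(-2\right) \left(-2 - 2\right) = 42 \left(21 + 19\right) 2 \left(-2\right) \left(-4\right) = 42 \cdot 40 \cdot 16 = 1680 \cdot 16 = 26880$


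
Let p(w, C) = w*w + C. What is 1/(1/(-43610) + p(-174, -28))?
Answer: 43610/1319115279 ≈ 3.3060e-5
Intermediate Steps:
p(w, C) = C + w**2 (p(w, C) = w**2 + C = C + w**2)
1/(1/(-43610) + p(-174, -28)) = 1/(1/(-43610) + (-28 + (-174)**2)) = 1/(-1/43610 + (-28 + 30276)) = 1/(-1/43610 + 30248) = 1/(1319115279/43610) = 43610/1319115279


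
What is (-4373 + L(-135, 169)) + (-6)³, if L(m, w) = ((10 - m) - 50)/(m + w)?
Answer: -155931/34 ≈ -4586.2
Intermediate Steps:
L(m, w) = (-40 - m)/(m + w)
(-4373 + L(-135, 169)) + (-6)³ = (-4373 + (-40 - 1*(-135))/(-135 + 169)) + (-6)³ = (-4373 + (-40 + 135)/34) - 216 = (-4373 + (1/34)*95) - 216 = (-4373 + 95/34) - 216 = -148587/34 - 216 = -155931/34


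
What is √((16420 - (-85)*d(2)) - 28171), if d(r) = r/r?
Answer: I*√11666 ≈ 108.01*I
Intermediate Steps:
d(r) = 1
√((16420 - (-85)*d(2)) - 28171) = √((16420 - (-85)) - 28171) = √((16420 - 1*(-85)) - 28171) = √((16420 + 85) - 28171) = √(16505 - 28171) = √(-11666) = I*√11666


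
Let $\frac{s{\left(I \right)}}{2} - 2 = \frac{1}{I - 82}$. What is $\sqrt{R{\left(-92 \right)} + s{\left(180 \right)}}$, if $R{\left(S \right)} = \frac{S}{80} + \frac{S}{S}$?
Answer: $\frac{\sqrt{18965}}{70} \approx 1.9673$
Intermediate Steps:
$R{\left(S \right)} = 1 + \frac{S}{80}$ ($R{\left(S \right)} = S \frac{1}{80} + 1 = \frac{S}{80} + 1 = 1 + \frac{S}{80}$)
$s{\left(I \right)} = 4 + \frac{2}{-82 + I}$ ($s{\left(I \right)} = 4 + \frac{2}{I - 82} = 4 + \frac{2}{-82 + I}$)
$\sqrt{R{\left(-92 \right)} + s{\left(180 \right)}} = \sqrt{\left(1 + \frac{1}{80} \left(-92\right)\right) + \frac{2 \left(-163 + 2 \cdot 180\right)}{-82 + 180}} = \sqrt{\left(1 - \frac{23}{20}\right) + \frac{2 \left(-163 + 360\right)}{98}} = \sqrt{- \frac{3}{20} + 2 \cdot \frac{1}{98} \cdot 197} = \sqrt{- \frac{3}{20} + \frac{197}{49}} = \sqrt{\frac{3793}{980}} = \frac{\sqrt{18965}}{70}$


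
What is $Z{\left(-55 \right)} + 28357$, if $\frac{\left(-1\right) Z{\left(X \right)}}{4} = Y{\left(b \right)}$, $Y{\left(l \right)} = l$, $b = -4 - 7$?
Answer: $28401$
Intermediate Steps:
$b = -11$
$Z{\left(X \right)} = 44$ ($Z{\left(X \right)} = \left(-4\right) \left(-11\right) = 44$)
$Z{\left(-55 \right)} + 28357 = 44 + 28357 = 28401$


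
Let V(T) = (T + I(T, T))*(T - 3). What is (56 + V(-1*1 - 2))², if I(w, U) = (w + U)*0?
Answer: 5476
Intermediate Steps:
I(w, U) = 0 (I(w, U) = (U + w)*0 = 0)
V(T) = T*(-3 + T) (V(T) = (T + 0)*(T - 3) = T*(-3 + T))
(56 + V(-1*1 - 2))² = (56 + (-1*1 - 2)*(-3 + (-1*1 - 2)))² = (56 + (-1 - 2)*(-3 + (-1 - 2)))² = (56 - 3*(-3 - 3))² = (56 - 3*(-6))² = (56 + 18)² = 74² = 5476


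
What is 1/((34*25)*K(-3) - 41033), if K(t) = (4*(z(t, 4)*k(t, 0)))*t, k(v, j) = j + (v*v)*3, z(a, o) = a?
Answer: 1/785167 ≈ 1.2736e-6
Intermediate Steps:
k(v, j) = j + 3*v² (k(v, j) = j + v²*3 = j + 3*v²)
K(t) = 12*t⁴ (K(t) = (4*(t*(0 + 3*t²)))*t = (4*(t*(3*t²)))*t = (4*(3*t³))*t = (12*t³)*t = 12*t⁴)
1/((34*25)*K(-3) - 41033) = 1/((34*25)*(12*(-3)⁴) - 41033) = 1/(850*(12*81) - 41033) = 1/(850*972 - 41033) = 1/(826200 - 41033) = 1/785167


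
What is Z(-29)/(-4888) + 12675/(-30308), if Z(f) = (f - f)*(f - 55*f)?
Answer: -12675/30308 ≈ -0.41821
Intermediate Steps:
Z(f) = 0 (Z(f) = 0*(-54*f) = 0)
Z(-29)/(-4888) + 12675/(-30308) = 0/(-4888) + 12675/(-30308) = 0*(-1/4888) + 12675*(-1/30308) = 0 - 12675/30308 = -12675/30308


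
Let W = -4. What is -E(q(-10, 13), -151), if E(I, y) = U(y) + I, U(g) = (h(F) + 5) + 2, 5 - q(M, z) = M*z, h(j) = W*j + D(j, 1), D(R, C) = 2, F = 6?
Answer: -120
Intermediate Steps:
h(j) = 2 - 4*j (h(j) = -4*j + 2 = 2 - 4*j)
q(M, z) = 5 - M*z
U(g) = -15 (U(g) = ((2 - 4*6) + 5) + 2 = ((2 - 24) + 5) + 2 = (-22 + 5) + 2 = -17 + 2 = -15)
E(I, y) = -15 + I
-E(q(-10, 13), -151) = -(-15 + (5 - 1*(-10)*13)) = -(-15 + (5 + 130)) = -(-15 + 135) = -1*120 = -120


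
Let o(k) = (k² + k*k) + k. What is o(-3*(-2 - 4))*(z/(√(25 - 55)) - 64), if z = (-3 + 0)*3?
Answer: -42624 + 999*I*√30/5 ≈ -42624.0 + 1094.3*I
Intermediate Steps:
z = -9 (z = -3*3 = -9)
o(k) = k + 2*k² (o(k) = (k² + k²) + k = 2*k² + k = k + 2*k²)
o(-3*(-2 - 4))*(z/(√(25 - 55)) - 64) = ((-3*(-2 - 4))*(1 + 2*(-3*(-2 - 4))))*(-9/√(25 - 55) - 64) = ((-3*(-6))*(1 + 2*(-3*(-6))))*(-9*(-I*√30/30) - 64) = (18*(1 + 2*18))*(-9*(-I*√30/30) - 64) = (18*(1 + 36))*(-(-3)*I*√30/10 - 64) = (18*37)*(3*I*√30/10 - 64) = 666*(-64 + 3*I*√30/10) = -42624 + 999*I*√30/5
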